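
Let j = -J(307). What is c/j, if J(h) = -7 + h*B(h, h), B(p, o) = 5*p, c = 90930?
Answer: -45465/235619 ≈ -0.19296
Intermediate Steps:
J(h) = -7 + 5*h**2 (J(h) = -7 + h*(5*h) = -7 + 5*h**2)
j = -471238 (j = -(-7 + 5*307**2) = -(-7 + 5*94249) = -(-7 + 471245) = -1*471238 = -471238)
c/j = 90930/(-471238) = 90930*(-1/471238) = -45465/235619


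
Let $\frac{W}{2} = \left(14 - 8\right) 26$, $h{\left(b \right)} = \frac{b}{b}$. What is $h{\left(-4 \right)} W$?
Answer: $312$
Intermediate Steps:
$h{\left(b \right)} = 1$
$W = 312$ ($W = 2 \left(14 - 8\right) 26 = 2 \cdot 6 \cdot 26 = 2 \cdot 156 = 312$)
$h{\left(-4 \right)} W = 1 \cdot 312 = 312$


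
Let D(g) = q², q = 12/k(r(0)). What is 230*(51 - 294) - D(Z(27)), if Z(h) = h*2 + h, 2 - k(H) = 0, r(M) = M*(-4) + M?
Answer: -55926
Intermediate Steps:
r(M) = -3*M (r(M) = -4*M + M = -3*M)
k(H) = 2 (k(H) = 2 - 1*0 = 2 + 0 = 2)
Z(h) = 3*h (Z(h) = 2*h + h = 3*h)
q = 6 (q = 12/2 = 12*(½) = 6)
D(g) = 36 (D(g) = 6² = 36)
230*(51 - 294) - D(Z(27)) = 230*(51 - 294) - 1*36 = 230*(-243) - 36 = -55890 - 36 = -55926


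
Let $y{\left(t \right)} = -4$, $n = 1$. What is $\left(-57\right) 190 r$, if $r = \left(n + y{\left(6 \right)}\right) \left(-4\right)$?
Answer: $-129960$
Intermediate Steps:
$r = 12$ ($r = \left(1 - 4\right) \left(-4\right) = \left(-3\right) \left(-4\right) = 12$)
$\left(-57\right) 190 r = \left(-57\right) 190 \cdot 12 = \left(-10830\right) 12 = -129960$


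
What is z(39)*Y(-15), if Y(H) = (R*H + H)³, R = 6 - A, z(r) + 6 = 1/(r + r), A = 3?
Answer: 16812000/13 ≈ 1.2932e+6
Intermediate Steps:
z(r) = -6 + 1/(2*r) (z(r) = -6 + 1/(r + r) = -6 + 1/(2*r))
R = 3 (R = 6 - 1*3 = 6 - 3 = 3)
Y(H) = 64*H³ (Y(H) = (3*H + H)³ = (4*H)³ = 64*H³)
z(39)*Y(-15) = (-6 + (½)/39)*(64*(-15)³) = (-6 + (½)*(1/39))*(64*(-3375)) = (-6 + 1/78)*(-216000) = -467/78*(-216000) = 16812000/13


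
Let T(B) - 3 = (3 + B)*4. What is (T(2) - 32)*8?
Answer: -72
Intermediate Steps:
T(B) = 15 + 4*B (T(B) = 3 + (3 + B)*4 = 3 + (12 + 4*B) = 15 + 4*B)
(T(2) - 32)*8 = ((15 + 4*2) - 32)*8 = ((15 + 8) - 32)*8 = (23 - 32)*8 = -9*8 = -72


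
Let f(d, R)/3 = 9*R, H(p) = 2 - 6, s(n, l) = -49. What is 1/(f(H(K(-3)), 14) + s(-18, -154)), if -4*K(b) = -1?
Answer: 1/329 ≈ 0.0030395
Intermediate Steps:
K(b) = 1/4 (K(b) = -1/4*(-1) = 1/4)
H(p) = -4
f(d, R) = 27*R (f(d, R) = 3*(9*R) = 27*R)
1/(f(H(K(-3)), 14) + s(-18, -154)) = 1/(27*14 - 49) = 1/(378 - 49) = 1/329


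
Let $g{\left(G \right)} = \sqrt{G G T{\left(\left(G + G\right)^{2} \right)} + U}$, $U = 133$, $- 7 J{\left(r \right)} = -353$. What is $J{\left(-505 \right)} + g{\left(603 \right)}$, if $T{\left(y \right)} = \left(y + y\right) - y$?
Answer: $\frac{353}{7} + \sqrt{528846019657} \approx 7.2727 \cdot 10^{5}$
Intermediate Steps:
$J{\left(r \right)} = \frac{353}{7}$ ($J{\left(r \right)} = \left(- \frac{1}{7}\right) \left(-353\right) = \frac{353}{7}$)
$T{\left(y \right)} = y$ ($T{\left(y \right)} = 2 y - y = y$)
$g{\left(G \right)} = \sqrt{133 + 4 G^{4}}$ ($g{\left(G \right)} = \sqrt{G G \left(G + G\right)^{2} + 133} = \sqrt{G^{2} \left(2 G\right)^{2} + 133} = \sqrt{G^{2} \cdot 4 G^{2} + 133} = \sqrt{4 G^{4} + 133} = \sqrt{133 + 4 G^{4}}$)
$J{\left(-505 \right)} + g{\left(603 \right)} = \frac{353}{7} + \sqrt{133 + 4 \cdot 603^{4}} = \frac{353}{7} + \sqrt{133 + 4 \cdot 132211504881} = \frac{353}{7} + \sqrt{133 + 528846019524} = \frac{353}{7} + \sqrt{528846019657}$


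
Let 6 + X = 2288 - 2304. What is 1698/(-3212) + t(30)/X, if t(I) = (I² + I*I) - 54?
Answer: -128307/1606 ≈ -79.892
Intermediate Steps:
X = -22 (X = -6 + (2288 - 2304) = -6 - 16 = -22)
t(I) = -54 + 2*I² (t(I) = (I² + I²) - 54 = 2*I² - 54 = -54 + 2*I²)
1698/(-3212) + t(30)/X = 1698/(-3212) + (-54 + 2*30²)/(-22) = 1698*(-1/3212) + (-54 + 2*900)*(-1/22) = -849/1606 + (-54 + 1800)*(-1/22) = -849/1606 + 1746*(-1/22) = -849/1606 - 873/11 = -128307/1606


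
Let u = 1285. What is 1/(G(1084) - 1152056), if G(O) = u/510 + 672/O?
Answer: -27642/31845045169 ≈ -8.6802e-7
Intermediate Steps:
G(O) = 257/102 + 672/O (G(O) = 1285/510 + 672/O = 1285*(1/510) + 672/O = 257/102 + 672/O)
1/(G(1084) - 1152056) = 1/((257/102 + 672/1084) - 1152056) = 1/((257/102 + 672*(1/1084)) - 1152056) = 1/((257/102 + 168/271) - 1152056) = 1/(86783/27642 - 1152056) = 1/(-31845045169/27642) = -27642/31845045169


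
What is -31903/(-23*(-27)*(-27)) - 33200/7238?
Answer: -162875243/60679773 ≈ -2.6842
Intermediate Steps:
-31903/(-23*(-27)*(-27)) - 33200/7238 = -31903/(621*(-27)) - 33200*1/7238 = -31903/(-16767) - 16600/3619 = -31903*(-1/16767) - 16600/3619 = 31903/16767 - 16600/3619 = -162875243/60679773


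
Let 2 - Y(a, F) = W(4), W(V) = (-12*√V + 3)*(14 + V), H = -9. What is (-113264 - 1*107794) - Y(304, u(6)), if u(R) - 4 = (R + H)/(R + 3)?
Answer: -221438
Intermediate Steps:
W(V) = (3 - 12*√V)*(14 + V)
u(R) = 4 + (-9 + R)/(3 + R) (u(R) = 4 + (R - 9)/(R + 3) = 4 + (-9 + R)/(3 + R))
Y(a, F) = 380 (Y(a, F) = 2 - (42 - 168*√4 - 12*4^(3/2) + 3*4) = 2 - (42 - 168*2 - 12*8 + 12) = 2 - (42 - 336 - 96 + 12) = 2 - 1*(-378) = 2 + 378 = 380)
(-113264 - 1*107794) - Y(304, u(6)) = (-113264 - 1*107794) - 1*380 = (-113264 - 107794) - 380 = -221058 - 380 = -221438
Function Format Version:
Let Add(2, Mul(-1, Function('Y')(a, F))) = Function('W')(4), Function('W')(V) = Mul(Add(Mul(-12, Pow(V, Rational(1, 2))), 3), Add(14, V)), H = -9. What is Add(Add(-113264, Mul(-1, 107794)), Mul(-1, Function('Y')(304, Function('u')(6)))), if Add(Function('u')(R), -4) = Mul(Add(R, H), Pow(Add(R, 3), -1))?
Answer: -221438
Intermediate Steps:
Function('W')(V) = Mul(Add(3, Mul(-12, Pow(V, Rational(1, 2)))), Add(14, V))
Function('u')(R) = Add(4, Mul(Pow(Add(3, R), -1), Add(-9, R))) (Function('u')(R) = Add(4, Mul(Add(R, -9), Pow(Add(R, 3), -1))) = Add(4, Mul(Add(-9, R), Pow(Add(3, R), -1))) = Add(4, Mul(Pow(Add(3, R), -1), Add(-9, R))))
Function('Y')(a, F) = 380 (Function('Y')(a, F) = Add(2, Mul(-1, Add(42, Mul(-168, Pow(4, Rational(1, 2))), Mul(-12, Pow(4, Rational(3, 2))), Mul(3, 4)))) = Add(2, Mul(-1, Add(42, Mul(-168, 2), Mul(-12, 8), 12))) = Add(2, Mul(-1, Add(42, -336, -96, 12))) = Add(2, Mul(-1, -378)) = Add(2, 378) = 380)
Add(Add(-113264, Mul(-1, 107794)), Mul(-1, Function('Y')(304, Function('u')(6)))) = Add(Add(-113264, Mul(-1, 107794)), Mul(-1, 380)) = Add(Add(-113264, -107794), -380) = Add(-221058, -380) = -221438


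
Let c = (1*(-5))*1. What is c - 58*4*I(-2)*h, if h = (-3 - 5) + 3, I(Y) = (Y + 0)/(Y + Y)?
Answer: 575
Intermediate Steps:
I(Y) = 1/2 (I(Y) = Y/((2*Y)) = Y*(1/(2*Y)) = 1/2)
c = -5 (c = -5*1 = -5)
h = -5 (h = -8 + 3 = -5)
c - 58*4*I(-2)*h = -5 - 58*4*(1/2)*(-5) = -5 - 116*(-5) = -5 - 58*(-10) = -5 + 580 = 575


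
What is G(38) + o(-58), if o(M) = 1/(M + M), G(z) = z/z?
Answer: 115/116 ≈ 0.99138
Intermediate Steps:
G(z) = 1
o(M) = 1/(2*M)
G(38) + o(-58) = 1 + (1/2)/(-58) = 1 + (1/2)*(-1/58) = 1 - 1/116 = 115/116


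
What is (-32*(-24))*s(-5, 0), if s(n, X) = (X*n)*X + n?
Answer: -3840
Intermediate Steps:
s(n, X) = n + n*X² (s(n, X) = n*X² + n = n + n*X²)
(-32*(-24))*s(-5, 0) = (-32*(-24))*(-5*(1 + 0²)) = 768*(-5*(1 + 0)) = 768*(-5*1) = 768*(-5) = -3840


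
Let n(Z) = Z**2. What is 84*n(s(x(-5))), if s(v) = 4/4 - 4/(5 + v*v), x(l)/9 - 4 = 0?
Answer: 141305556/1692601 ≈ 83.484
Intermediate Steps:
x(l) = 36 (x(l) = 36 + 9*0 = 36 + 0 = 36)
s(v) = 1 - 4/(5 + v**2) (s(v) = 4*(1/4) - 4/(5 + v**2) = 1 - 4/(5 + v**2))
84*n(s(x(-5))) = 84*((1 + 36**2)/(5 + 36**2))**2 = 84*((1 + 1296)/(5 + 1296))**2 = 84*(1297/1301)**2 = 84*(1682209/1692601) = 141305556/1692601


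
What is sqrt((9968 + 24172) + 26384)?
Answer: 2*sqrt(15131) ≈ 246.02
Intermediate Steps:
sqrt((9968 + 24172) + 26384) = sqrt(34140 + 26384) = sqrt(60524) = 2*sqrt(15131)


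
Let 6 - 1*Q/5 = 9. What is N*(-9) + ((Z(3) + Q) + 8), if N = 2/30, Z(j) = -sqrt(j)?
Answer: -38/5 - sqrt(3) ≈ -9.3320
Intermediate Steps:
Q = -15 (Q = 30 - 5*9 = 30 - 45 = -15)
N = 1/15 (N = 2*(1/30) = 1/15 ≈ 0.066667)
N*(-9) + ((Z(3) + Q) + 8) = (1/15)*(-9) + ((-sqrt(3) - 15) + 8) = -3/5 + ((-15 - sqrt(3)) + 8) = -3/5 + (-7 - sqrt(3)) = -38/5 - sqrt(3)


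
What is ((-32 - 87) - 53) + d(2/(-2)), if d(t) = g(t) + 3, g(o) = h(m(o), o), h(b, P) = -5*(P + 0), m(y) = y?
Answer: -164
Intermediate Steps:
h(b, P) = -5*P
g(o) = -5*o
d(t) = 3 - 5*t (d(t) = -5*t + 3 = 3 - 5*t)
((-32 - 87) - 53) + d(2/(-2)) = ((-32 - 87) - 53) + (3 - 10/(-2)) = (-119 - 53) + (3 - 10*(-1)/2) = -172 + (3 - 5*(-1)) = -172 + (3 + 5) = -172 + 8 = -164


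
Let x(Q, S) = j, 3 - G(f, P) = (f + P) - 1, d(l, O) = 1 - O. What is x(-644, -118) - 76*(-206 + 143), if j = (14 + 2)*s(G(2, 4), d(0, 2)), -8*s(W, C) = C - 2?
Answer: 4794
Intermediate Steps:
G(f, P) = 4 - P - f (G(f, P) = 3 - ((f + P) - 1) = 3 - ((P + f) - 1) = 3 - (-1 + P + f) = 3 + (1 - P - f) = 4 - P - f)
s(W, C) = ¼ - C/8 (s(W, C) = -(C - 2)/8 = -(-2 + C)/8 = ¼ - C/8)
j = 6 (j = (14 + 2)*(¼ - (1 - 1*2)/8) = 16*(¼ - (1 - 2)/8) = 16*(¼ - ⅛*(-1)) = 16*(¼ + ⅛) = 16*(3/8) = 6)
x(Q, S) = 6
x(-644, -118) - 76*(-206 + 143) = 6 - 76*(-206 + 143) = 6 - 76*(-63) = 6 - 1*(-4788) = 6 + 4788 = 4794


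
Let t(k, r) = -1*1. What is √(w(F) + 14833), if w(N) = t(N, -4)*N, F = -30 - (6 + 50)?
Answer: √14919 ≈ 122.14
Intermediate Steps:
t(k, r) = -1
F = -86 (F = -30 - 1*56 = -30 - 56 = -86)
w(N) = -N
√(w(F) + 14833) = √(-1*(-86) + 14833) = √(86 + 14833) = √14919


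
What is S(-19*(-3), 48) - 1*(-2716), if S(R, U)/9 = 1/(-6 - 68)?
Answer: 200975/74 ≈ 2715.9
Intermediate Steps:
S(R, U) = -9/74 (S(R, U) = 9/(-6 - 68) = 9/(-74) = 9*(-1/74) = -9/74)
S(-19*(-3), 48) - 1*(-2716) = -9/74 - 1*(-2716) = -9/74 + 2716 = 200975/74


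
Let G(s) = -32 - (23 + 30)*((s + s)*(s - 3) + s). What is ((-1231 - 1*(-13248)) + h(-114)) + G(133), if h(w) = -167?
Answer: -1827971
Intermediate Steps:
G(s) = -32 - 53*s - 106*s*(-3 + s) (G(s) = -32 - 53*((2*s)*(-3 + s) + s) = -32 - 53*(2*s*(-3 + s) + s) = -32 - 53*(s + 2*s*(-3 + s)) = -32 - (53*s + 106*s*(-3 + s)) = -32 + (-53*s - 106*s*(-3 + s)) = -32 - 53*s - 106*s*(-3 + s))
((-1231 - 1*(-13248)) + h(-114)) + G(133) = ((-1231 - 1*(-13248)) - 167) + (-32 - 106*133² + 265*133) = ((-1231 + 13248) - 167) + (-32 - 106*17689 + 35245) = (12017 - 167) + (-32 - 1875034 + 35245) = 11850 - 1839821 = -1827971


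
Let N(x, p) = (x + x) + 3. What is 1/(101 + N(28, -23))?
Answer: 1/160 ≈ 0.0062500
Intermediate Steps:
N(x, p) = 3 + 2*x (N(x, p) = 2*x + 3 = 3 + 2*x)
1/(101 + N(28, -23)) = 1/(101 + (3 + 2*28)) = 1/(101 + (3 + 56)) = 1/(101 + 59) = 1/160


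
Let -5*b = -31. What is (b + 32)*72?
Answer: 13752/5 ≈ 2750.4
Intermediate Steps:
b = 31/5 (b = -⅕*(-31) = 31/5 ≈ 6.2000)
(b + 32)*72 = (31/5 + 32)*72 = (191/5)*72 = 13752/5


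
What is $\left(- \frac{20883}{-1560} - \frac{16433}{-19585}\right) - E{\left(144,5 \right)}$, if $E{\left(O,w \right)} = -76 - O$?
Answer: $\frac{477080069}{2036840} \approx 234.23$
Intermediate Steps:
$\left(- \frac{20883}{-1560} - \frac{16433}{-19585}\right) - E{\left(144,5 \right)} = \left(- \frac{20883}{-1560} - \frac{16433}{-19585}\right) - \left(-76 - 144\right) = \left(\left(-20883\right) \left(- \frac{1}{1560}\right) - - \frac{16433}{19585}\right) - \left(-76 - 144\right) = \left(\frac{6961}{520} + \frac{16433}{19585}\right) - -220 = \frac{28975269}{2036840} + 220 = \frac{477080069}{2036840}$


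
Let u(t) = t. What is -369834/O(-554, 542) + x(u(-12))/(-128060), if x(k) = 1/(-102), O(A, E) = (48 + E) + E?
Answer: -1207704021737/3696579960 ≈ -326.71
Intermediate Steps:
O(A, E) = 48 + 2*E
x(k) = -1/102
-369834/O(-554, 542) + x(u(-12))/(-128060) = -369834/(48 + 2*542) - 1/102/(-128060) = -369834/(48 + 1084) - 1/102*(-1/128060) = -369834/1132 + 1/13062120 = -369834*1/1132 + 1/13062120 = -184917/566 + 1/13062120 = -1207704021737/3696579960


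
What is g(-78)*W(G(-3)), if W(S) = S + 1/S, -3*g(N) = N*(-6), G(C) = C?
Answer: 520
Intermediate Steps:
g(N) = 2*N (g(N) = -N*(-6)/3 = -(-2)*N = 2*N)
g(-78)*W(G(-3)) = (2*(-78))*(-3 + 1/(-3)) = -156*(-3 - ⅓) = -156*(-10/3) = 520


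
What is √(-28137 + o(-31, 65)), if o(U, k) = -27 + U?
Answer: I*√28195 ≈ 167.91*I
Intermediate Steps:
√(-28137 + o(-31, 65)) = √(-28137 + (-27 - 31)) = √(-28137 - 58) = √(-28195) = I*√28195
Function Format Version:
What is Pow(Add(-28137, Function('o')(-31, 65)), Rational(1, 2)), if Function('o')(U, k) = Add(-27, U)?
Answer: Mul(I, Pow(28195, Rational(1, 2))) ≈ Mul(167.91, I)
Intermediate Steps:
Pow(Add(-28137, Function('o')(-31, 65)), Rational(1, 2)) = Pow(Add(-28137, Add(-27, -31)), Rational(1, 2)) = Pow(Add(-28137, -58), Rational(1, 2)) = Pow(-28195, Rational(1, 2)) = Mul(I, Pow(28195, Rational(1, 2)))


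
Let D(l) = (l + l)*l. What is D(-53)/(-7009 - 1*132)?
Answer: -5618/7141 ≈ -0.78672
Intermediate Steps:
D(l) = 2*l**2 (D(l) = (2*l)*l = 2*l**2)
D(-53)/(-7009 - 1*132) = (2*(-53)**2)/(-7009 - 1*132) = (2*2809)/(-7009 - 132) = 5618/(-7141) = 5618*(-1/7141) = -5618/7141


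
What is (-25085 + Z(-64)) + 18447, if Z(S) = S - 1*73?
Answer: -6775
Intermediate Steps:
Z(S) = -73 + S (Z(S) = S - 73 = -73 + S)
(-25085 + Z(-64)) + 18447 = (-25085 + (-73 - 64)) + 18447 = (-25085 - 137) + 18447 = -25222 + 18447 = -6775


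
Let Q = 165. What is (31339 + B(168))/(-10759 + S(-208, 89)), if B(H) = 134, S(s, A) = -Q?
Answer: -31473/10924 ≈ -2.8811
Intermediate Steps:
S(s, A) = -165 (S(s, A) = -1*165 = -165)
(31339 + B(168))/(-10759 + S(-208, 89)) = (31339 + 134)/(-10759 - 165) = 31473/(-10924) = 31473*(-1/10924) = -31473/10924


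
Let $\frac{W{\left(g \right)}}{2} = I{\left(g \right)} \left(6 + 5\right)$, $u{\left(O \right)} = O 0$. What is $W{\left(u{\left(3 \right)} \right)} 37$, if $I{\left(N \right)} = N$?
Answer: $0$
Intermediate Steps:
$u{\left(O \right)} = 0$
$W{\left(g \right)} = 22 g$ ($W{\left(g \right)} = 2 g \left(6 + 5\right) = 2 g 11 = 2 \cdot 11 g = 22 g$)
$W{\left(u{\left(3 \right)} \right)} 37 = 22 \cdot 0 \cdot 37 = 0 \cdot 37 = 0$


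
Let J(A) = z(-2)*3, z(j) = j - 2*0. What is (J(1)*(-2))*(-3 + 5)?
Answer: 24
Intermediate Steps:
z(j) = j (z(j) = j + 0 = j)
J(A) = -6 (J(A) = -2*3 = -6)
(J(1)*(-2))*(-3 + 5) = (-6*(-2))*(-3 + 5) = 12*2 = 24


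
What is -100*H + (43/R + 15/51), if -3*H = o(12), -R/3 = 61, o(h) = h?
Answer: 1244584/3111 ≈ 400.06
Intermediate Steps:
R = -183 (R = -3*61 = -183)
H = -4 (H = -⅓*12 = -4)
-100*H + (43/R + 15/51) = -100*(-4) + (43/(-183) + 15/51) = 400 + (43*(-1/183) + 15*(1/51)) = 400 + (-43/183 + 5/17) = 400 + 184/3111 = 1244584/3111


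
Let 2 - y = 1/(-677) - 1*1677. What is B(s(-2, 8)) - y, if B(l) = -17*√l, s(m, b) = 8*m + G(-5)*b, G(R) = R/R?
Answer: -1136684/677 - 34*I*√2 ≈ -1679.0 - 48.083*I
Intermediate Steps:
G(R) = 1
s(m, b) = b + 8*m (s(m, b) = 8*m + 1*b = 8*m + b = b + 8*m)
y = 1136684/677 (y = 2 - (1/(-677) - 1*1677) = 2 - (-1/677 - 1677) = 2 - 1*(-1135330/677) = 2 + 1135330/677 = 1136684/677 ≈ 1679.0)
B(s(-2, 8)) - y = -17*√(8 + 8*(-2)) - 1*1136684/677 = -17*√(8 - 16) - 1136684/677 = -34*I*√2 - 1136684/677 = -1136684/677 - 34*I*√2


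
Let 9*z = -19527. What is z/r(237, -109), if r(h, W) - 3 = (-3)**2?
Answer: -6509/36 ≈ -180.81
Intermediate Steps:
r(h, W) = 12 (r(h, W) = 3 + (-3)**2 = 3 + 9 = 12)
z = -6509/3 (z = (1/9)*(-19527) = -6509/3 ≈ -2169.7)
z/r(237, -109) = -6509/3/12 = -6509/3*1/12 = -6509/36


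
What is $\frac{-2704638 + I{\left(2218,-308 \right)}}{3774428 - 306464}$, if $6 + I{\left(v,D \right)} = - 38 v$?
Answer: $- \frac{697232}{866991} \approx -0.8042$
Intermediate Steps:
$I{\left(v,D \right)} = -6 - 38 v$
$\frac{-2704638 + I{\left(2218,-308 \right)}}{3774428 - 306464} = \frac{-2704638 - 84290}{3774428 - 306464} = \frac{-2704638 - 84290}{3467964} = \left(-2704638 - 84290\right) \frac{1}{3467964} = \left(-2788928\right) \frac{1}{3467964} = - \frac{697232}{866991}$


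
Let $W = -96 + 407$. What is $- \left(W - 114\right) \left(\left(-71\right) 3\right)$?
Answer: $41961$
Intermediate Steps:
$W = 311$
$- \left(W - 114\right) \left(\left(-71\right) 3\right) = - \left(311 - 114\right) \left(\left(-71\right) 3\right) = - 197 \left(-213\right) = \left(-1\right) \left(-41961\right) = 41961$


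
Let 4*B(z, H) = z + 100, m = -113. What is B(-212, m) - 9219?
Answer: -9247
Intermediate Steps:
B(z, H) = 25 + z/4 (B(z, H) = (z + 100)/4 = (100 + z)/4 = 25 + z/4)
B(-212, m) - 9219 = (25 + (¼)*(-212)) - 9219 = (25 - 53) - 9219 = -28 - 9219 = -9247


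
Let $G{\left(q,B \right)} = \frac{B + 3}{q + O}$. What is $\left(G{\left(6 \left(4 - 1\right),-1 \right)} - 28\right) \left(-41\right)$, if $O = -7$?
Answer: $\frac{12546}{11} \approx 1140.5$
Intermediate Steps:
$G{\left(q,B \right)} = \frac{3 + B}{-7 + q}$ ($G{\left(q,B \right)} = \frac{B + 3}{q - 7} = \frac{3 + B}{-7 + q}$)
$\left(G{\left(6 \left(4 - 1\right),-1 \right)} - 28\right) \left(-41\right) = \left(\frac{3 - 1}{-7 + 6 \left(4 - 1\right)} - 28\right) \left(-41\right) = \left(\frac{1}{-7 + 6 \cdot 3} \cdot 2 - 28\right) \left(-41\right) = \left(\frac{1}{-7 + 18} \cdot 2 - 28\right) \left(-41\right) = \left(\frac{1}{11} \cdot 2 - 28\right) \left(-41\right) = \left(\frac{2}{11} - 28\right) \left(-41\right) = \left(- \frac{306}{11}\right) \left(-41\right) = \frac{12546}{11}$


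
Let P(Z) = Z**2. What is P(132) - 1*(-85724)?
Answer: 103148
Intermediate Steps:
P(132) - 1*(-85724) = 132**2 - 1*(-85724) = 17424 + 85724 = 103148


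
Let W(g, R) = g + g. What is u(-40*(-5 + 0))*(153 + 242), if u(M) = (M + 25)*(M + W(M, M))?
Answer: 53325000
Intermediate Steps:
W(g, R) = 2*g
u(M) = 3*M*(25 + M) (u(M) = (M + 25)*(M + 2*M) = (25 + M)*(3*M) = 3*M*(25 + M))
u(-40*(-5 + 0))*(153 + 242) = (3*(-40*(-5 + 0))*(25 - 40*(-5 + 0)))*(153 + 242) = (3*(-40*(-5))*(25 - 40*(-5)))*395 = (3*(-10*(-20))*(25 - 10*(-20)))*395 = (3*200*(25 + 200))*395 = (3*200*225)*395 = 135000*395 = 53325000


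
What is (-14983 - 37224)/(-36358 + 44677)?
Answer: -52207/8319 ≈ -6.2756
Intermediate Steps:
(-14983 - 37224)/(-36358 + 44677) = -52207/8319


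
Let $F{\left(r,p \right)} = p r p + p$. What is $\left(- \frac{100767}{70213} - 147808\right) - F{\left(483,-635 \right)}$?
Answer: $- \frac{13684854193391}{70213} \approx -1.949 \cdot 10^{8}$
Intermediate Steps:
$F{\left(r,p \right)} = p + r p^{2}$ ($F{\left(r,p \right)} = r p^{2} + p = p + r p^{2}$)
$\left(- \frac{100767}{70213} - 147808\right) - F{\left(483,-635 \right)} = \left(- \frac{100767}{70213} - 147808\right) - - 635 \left(1 - 306705\right) = \left(\left(-100767\right) \frac{1}{70213} - 147808\right) - - 635 \left(1 - 306705\right) = \left(- \frac{100767}{70213} - 147808\right) - \left(-635\right) \left(-306704\right) = - \frac{10378143871}{70213} - 194757040 = - \frac{13684854193391}{70213}$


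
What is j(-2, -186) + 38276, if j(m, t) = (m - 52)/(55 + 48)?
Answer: 3942374/103 ≈ 38276.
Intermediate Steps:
j(m, t) = -52/103 + m/103 (j(m, t) = (-52 + m)/103 = (-52 + m)*(1/103) = -52/103 + m/103)
j(-2, -186) + 38276 = (-52/103 + (1/103)*(-2)) + 38276 = (-52/103 - 2/103) + 38276 = -54/103 + 38276 = 3942374/103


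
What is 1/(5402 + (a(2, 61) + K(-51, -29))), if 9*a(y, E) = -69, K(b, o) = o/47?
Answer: 141/760514 ≈ 0.00018540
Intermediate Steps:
K(b, o) = o/47 (K(b, o) = o*(1/47) = o/47)
a(y, E) = -23/3 (a(y, E) = (⅑)*(-69) = -23/3)
1/(5402 + (a(2, 61) + K(-51, -29))) = 1/(5402 + (-23/3 + (1/47)*(-29))) = 1/(5402 + (-23/3 - 29/47)) = 1/(5402 - 1168/141) = 1/(760514/141) = 141/760514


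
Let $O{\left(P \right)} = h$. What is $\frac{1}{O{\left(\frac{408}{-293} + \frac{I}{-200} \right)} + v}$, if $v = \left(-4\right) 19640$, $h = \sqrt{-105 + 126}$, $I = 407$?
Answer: $- \frac{78560}{6171673579} - \frac{\sqrt{21}}{6171673579} \approx -1.273 \cdot 10^{-5}$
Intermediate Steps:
$h = \sqrt{21} \approx 4.5826$
$v = -78560$
$O{\left(P \right)} = \sqrt{21}$
$\frac{1}{O{\left(\frac{408}{-293} + \frac{I}{-200} \right)} + v} = \frac{1}{\sqrt{21} - 78560} = \frac{1}{-78560 + \sqrt{21}}$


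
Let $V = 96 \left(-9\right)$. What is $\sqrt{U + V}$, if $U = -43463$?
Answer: $i \sqrt{44327} \approx 210.54 i$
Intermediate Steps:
$V = -864$
$\sqrt{U + V} = \sqrt{-43463 - 864} = \sqrt{-44327} = i \sqrt{44327}$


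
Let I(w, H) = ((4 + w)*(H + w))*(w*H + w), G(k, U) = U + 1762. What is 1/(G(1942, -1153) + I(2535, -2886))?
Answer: 1/6517688472384 ≈ 1.5343e-13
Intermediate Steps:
G(k, U) = 1762 + U
I(w, H) = (4 + w)*(H + w)*(w + H*w) (I(w, H) = ((4 + w)*(H + w))*(H*w + w) = ((4 + w)*(H + w))*(w + H*w) = (4 + w)*(H + w)*(w + H*w))
1/(G(1942, -1153) + I(2535, -2886)) = 1/((1762 - 1153) + 2535*(2535² + 4*(-2886) + 4*2535 + 4*(-2886)² - 2886*2535² + 2535*(-2886)² + 5*(-2886)*2535)) = 1/(609 + 2535*(6426225 - 11544 + 10140 + 4*8328996 - 2886*6426225 + 2535*8328996 - 36580050)) = 1/(609 + 2535*(6426225 - 11544 + 10140 + 33315984 - 18546085350 + 21114004860 - 36580050)) = 1/(609 + 2535*2571080265) = 1/(609 + 6517688471775) = 1/6517688472384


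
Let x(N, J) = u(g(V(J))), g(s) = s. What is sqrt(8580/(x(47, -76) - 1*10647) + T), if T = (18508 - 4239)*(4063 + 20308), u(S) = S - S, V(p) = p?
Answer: sqrt(25917444709611)/273 ≈ 18648.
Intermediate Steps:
u(S) = 0
x(N, J) = 0
T = 347749799 (T = 14269*24371 = 347749799)
sqrt(8580/(x(47, -76) - 1*10647) + T) = sqrt(8580/(0 - 1*10647) + 347749799) = sqrt(8580/(0 - 10647) + 347749799) = sqrt(8580/(-10647) + 347749799) = sqrt(8580*(-1/10647) + 347749799) = sqrt(-220/273 + 347749799) = sqrt(94935694907/273) = sqrt(25917444709611)/273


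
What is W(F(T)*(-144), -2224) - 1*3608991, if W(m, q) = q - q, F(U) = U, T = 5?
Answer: -3608991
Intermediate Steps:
W(m, q) = 0
W(F(T)*(-144), -2224) - 1*3608991 = 0 - 1*3608991 = 0 - 3608991 = -3608991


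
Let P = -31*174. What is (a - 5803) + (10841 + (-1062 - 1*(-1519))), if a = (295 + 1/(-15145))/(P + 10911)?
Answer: 153046333483/27851655 ≈ 5495.1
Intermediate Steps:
P = -5394
a = 1489258/27851655 (a = (295 + 1/(-15145))/(-5394 + 10911) = (295 - 1/15145)/5517 = (4467774/15145)*(1/5517) = 1489258/27851655 ≈ 0.053471)
(a - 5803) + (10841 + (-1062 - 1*(-1519))) = (1489258/27851655 - 5803) + (10841 + (-1062 - 1*(-1519))) = -161621664707/27851655 + (10841 + (-1062 + 1519)) = -161621664707/27851655 + (10841 + 457) = -161621664707/27851655 + 11298 = 153046333483/27851655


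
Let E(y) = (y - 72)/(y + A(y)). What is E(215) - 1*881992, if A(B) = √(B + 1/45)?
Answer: -1826118070883/2070449 - 858*√12095/2070449 ≈ -8.8199e+5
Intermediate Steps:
A(B) = √(1/45 + B) (A(B) = √(B + 1/45) = √(1/45 + B))
E(y) = (-72 + y)/(y + √(5 + 225*y)/15) (E(y) = (y - 72)/(y + √(5 + 225*y)/15) = (-72 + y)/(y + √(5 + 225*y)/15))
E(215) - 1*881992 = 15*(-72 + 215)/(15*215 + √5*√(1 + 45*215)) - 1*881992 = 15*143/(3225 + √5*√(1 + 9675)) - 881992 = 15*143/(3225 + √5*√9676) - 881992 = 15*143/(3225 + √5*(2*√2419)) - 881992 = 15*143/(3225 + 2*√12095) - 881992 = 2145/(3225 + 2*√12095) - 881992 = -881992 + 2145/(3225 + 2*√12095)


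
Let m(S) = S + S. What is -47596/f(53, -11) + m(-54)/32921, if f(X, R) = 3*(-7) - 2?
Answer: 1566905432/757183 ≈ 2069.4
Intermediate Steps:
m(S) = 2*S
f(X, R) = -23 (f(X, R) = -21 - 2 = -23)
-47596/f(53, -11) + m(-54)/32921 = -47596/(-23) + (2*(-54))/32921 = -47596*(-1/23) - 108*1/32921 = 47596/23 - 108/32921 = 1566905432/757183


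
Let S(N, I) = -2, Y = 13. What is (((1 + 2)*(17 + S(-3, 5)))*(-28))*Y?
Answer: -16380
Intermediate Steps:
(((1 + 2)*(17 + S(-3, 5)))*(-28))*Y = (((1 + 2)*(17 - 2))*(-28))*13 = ((3*15)*(-28))*13 = (45*(-28))*13 = -1260*13 = -16380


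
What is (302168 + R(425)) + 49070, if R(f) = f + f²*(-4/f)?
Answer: 349963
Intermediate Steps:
R(f) = -3*f (R(f) = f - 4*f = -3*f)
(302168 + R(425)) + 49070 = (302168 - 3*425) + 49070 = (302168 - 1275) + 49070 = 300893 + 49070 = 349963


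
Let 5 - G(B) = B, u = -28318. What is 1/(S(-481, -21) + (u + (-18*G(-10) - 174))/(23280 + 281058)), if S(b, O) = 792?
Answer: 152169/120503467 ≈ 0.0012628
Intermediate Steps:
G(B) = 5 - B
1/(S(-481, -21) + (u + (-18*G(-10) - 174))/(23280 + 281058)) = 1/(792 + (-28318 + (-18*(5 - 1*(-10)) - 174))/(23280 + 281058)) = 1/(792 + (-28318 + (-18*(5 + 10) - 174))/304338) = 1/(792 + (-28318 + (-18*15 - 174))*(1/304338)) = 1/(792 + (-28318 + (-270 - 174))*(1/304338)) = 1/(792 + (-28318 - 444)*(1/304338)) = 1/(792 - 28762*1/304338) = 1/(792 - 14381/152169) = 1/(120503467/152169) = 152169/120503467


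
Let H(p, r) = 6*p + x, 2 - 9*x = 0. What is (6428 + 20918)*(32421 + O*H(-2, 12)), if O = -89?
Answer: 8237244158/9 ≈ 9.1525e+8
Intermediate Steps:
x = 2/9 (x = 2/9 - 1/9*0 = 2/9 + 0 = 2/9 ≈ 0.22222)
H(p, r) = 2/9 + 6*p (H(p, r) = 6*p + 2/9 = 2/9 + 6*p)
(6428 + 20918)*(32421 + O*H(-2, 12)) = (6428 + 20918)*(32421 - 89*(2/9 + 6*(-2))) = 27346*(32421 - 89*(2/9 - 12)) = 27346*(32421 - 89*(-106/9)) = 27346*(32421 + 9434/9) = 27346*(301223/9) = 8237244158/9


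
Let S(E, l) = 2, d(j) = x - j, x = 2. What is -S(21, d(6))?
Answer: -2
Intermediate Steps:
d(j) = 2 - j
-S(21, d(6)) = -1*2 = -2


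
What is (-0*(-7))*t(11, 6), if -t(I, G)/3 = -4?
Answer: 0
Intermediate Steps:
t(I, G) = 12 (t(I, G) = -3*(-4) = 12)
(-0*(-7))*t(11, 6) = -0*(-7)*12 = -67*0*12 = 0*12 = 0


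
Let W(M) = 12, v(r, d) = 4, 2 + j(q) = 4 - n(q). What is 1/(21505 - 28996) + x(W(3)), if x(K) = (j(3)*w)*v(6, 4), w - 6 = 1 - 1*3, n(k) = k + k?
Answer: -479425/7491 ≈ -64.000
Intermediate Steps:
n(k) = 2*k
j(q) = 2 - 2*q (j(q) = -2 + (4 - 2*q) = 2 - 2*q)
w = 4 (w = 6 + (1 - 1*3) = 6 + (1 - 3) = 6 - 2 = 4)
x(K) = -64 (x(K) = ((2 - 2*3)*4)*4 = ((2 - 6)*4)*4 = -4*4*4 = -16*4 = -64)
1/(21505 - 28996) + x(W(3)) = 1/(21505 - 28996) - 64 = 1/(-7491) - 64 = -1/7491 - 64 = -479425/7491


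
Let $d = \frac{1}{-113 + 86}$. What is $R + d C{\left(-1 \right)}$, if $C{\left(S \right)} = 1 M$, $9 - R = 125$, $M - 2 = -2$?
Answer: $-116$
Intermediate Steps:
$M = 0$ ($M = 2 - 2 = 0$)
$R = -116$ ($R = 9 - 125 = -116$)
$C{\left(S \right)} = 0$ ($C{\left(S \right)} = 1 \cdot 0 = 0$)
$d = - \frac{1}{27}$ ($d = \frac{1}{-27} = - \frac{1}{27} \approx -0.037037$)
$R + d C{\left(-1 \right)} = -116 - 0 = -116 + 0 = -116$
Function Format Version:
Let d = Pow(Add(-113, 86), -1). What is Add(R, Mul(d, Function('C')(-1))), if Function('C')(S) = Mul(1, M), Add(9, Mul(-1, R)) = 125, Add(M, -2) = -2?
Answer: -116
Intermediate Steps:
M = 0 (M = Add(2, -2) = 0)
R = -116 (R = Add(9, Mul(-1, 125)) = Add(9, -125) = -116)
Function('C')(S) = 0 (Function('C')(S) = Mul(1, 0) = 0)
d = Rational(-1, 27) (d = Pow(-27, -1) = Rational(-1, 27) ≈ -0.037037)
Add(R, Mul(d, Function('C')(-1))) = Add(-116, Mul(Rational(-1, 27), 0)) = Add(-116, 0) = -116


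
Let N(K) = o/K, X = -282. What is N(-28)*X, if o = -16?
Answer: -1128/7 ≈ -161.14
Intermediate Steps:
N(K) = -16/K
N(-28)*X = -16/(-28)*(-282) = -16*(-1/28)*(-282) = (4/7)*(-282) = -1128/7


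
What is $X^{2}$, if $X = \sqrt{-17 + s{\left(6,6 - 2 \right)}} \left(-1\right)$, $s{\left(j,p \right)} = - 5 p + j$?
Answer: $-31$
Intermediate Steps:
$s{\left(j,p \right)} = j - 5 p$
$X = - i \sqrt{31}$ ($X = \sqrt{-17 + \left(6 - 5 \left(6 - 2\right)\right)} \left(-1\right) = \sqrt{-17 + \left(6 - 20\right)} \left(-1\right) = \sqrt{-17 - 14} \left(-1\right) = \sqrt{-31} \left(-1\right) = i \sqrt{31} \left(-1\right) = - i \sqrt{31} \approx - 5.5678 i$)
$X^{2} = \left(- i \sqrt{31}\right)^{2} = -31$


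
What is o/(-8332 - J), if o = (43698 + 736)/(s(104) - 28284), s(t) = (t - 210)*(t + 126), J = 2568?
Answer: 22217/287018800 ≈ 7.7406e-5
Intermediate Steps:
s(t) = (-210 + t)*(126 + t)
o = -22217/26332 (o = (43698 + 736)/((-26460 + 104**2 - 84*104) - 28284) = 44434/((-26460 + 10816 - 8736) - 28284) = 44434/(-24380 - 28284) = 44434/(-52664) = 44434*(-1/52664) = -22217/26332 ≈ -0.84373)
o/(-8332 - J) = -22217/(26332*(-8332 - 1*2568)) = -22217/(26332*(-8332 - 2568)) = -22217/26332/(-10900) = -22217/26332*(-1/10900) = 22217/287018800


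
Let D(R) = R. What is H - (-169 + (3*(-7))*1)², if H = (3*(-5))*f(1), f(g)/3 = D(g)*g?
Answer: -36145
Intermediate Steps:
f(g) = 3*g² (f(g) = 3*(g*g) = 3*g²)
H = -45 (H = (3*(-5))*(3*1²) = -45 ≈ -45.000)
H - (-169 + (3*(-7))*1)² = -45 - (-169 + (3*(-7))*1)² = -45 - (-169 - 21*1)² = -45 - (-169 - 21)² = -45 - 1*(-190)² = -45 - 1*36100 = -45 - 36100 = -36145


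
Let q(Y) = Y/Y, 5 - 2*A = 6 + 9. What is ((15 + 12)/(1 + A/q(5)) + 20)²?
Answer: 2809/16 ≈ 175.56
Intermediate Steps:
A = -5 (A = 5/2 - (6 + 9)/2 = 5/2 - ½*15 = 5/2 - 15/2 = -5)
q(Y) = 1
((15 + 12)/(1 + A/q(5)) + 20)² = ((15 + 12)/(1 - 5/1) + 20)² = (27/(1 - 5*1) + 20)² = (27/(1 - 5) + 20)² = (27/(-4) + 20)² = (27*(-¼) + 20)² = (-27/4 + 20)² = (53/4)² = 2809/16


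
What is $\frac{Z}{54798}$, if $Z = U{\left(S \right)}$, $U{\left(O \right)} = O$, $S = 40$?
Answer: $\frac{20}{27399} \approx 0.00072995$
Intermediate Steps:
$Z = 40$
$\frac{Z}{54798} = \frac{40}{54798} = 40 \cdot \frac{1}{54798} = \frac{20}{27399}$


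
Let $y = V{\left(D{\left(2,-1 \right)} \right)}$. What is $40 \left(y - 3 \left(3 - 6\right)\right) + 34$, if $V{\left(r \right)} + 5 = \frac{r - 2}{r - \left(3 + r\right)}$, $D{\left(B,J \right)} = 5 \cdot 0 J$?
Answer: $\frac{662}{3} \approx 220.67$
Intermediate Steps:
$D{\left(B,J \right)} = 0$ ($D{\left(B,J \right)} = 0 J = 0$)
$V{\left(r \right)} = - \frac{13}{3} - \frac{r}{3}$ ($V{\left(r \right)} = -5 + \frac{r - 2}{r - \left(3 + r\right)} = -5 + \frac{-2 + r}{-3} = -5 + \left(-2 + r\right) \left(- \frac{1}{3}\right) = -5 - \left(- \frac{2}{3} + \frac{r}{3}\right) = - \frac{13}{3} - \frac{r}{3}$)
$y = - \frac{13}{3}$ ($y = - \frac{13}{3} - 0 = - \frac{13}{3} + 0 = - \frac{13}{3} \approx -4.3333$)
$40 \left(y - 3 \left(3 - 6\right)\right) + 34 = 40 \left(- \frac{13}{3} - 3 \left(3 - 6\right)\right) + 34 = 40 \left(- \frac{13}{3} - -9\right) + 34 = 40 \left(- \frac{13}{3} + 9\right) + 34 = 40 \cdot \frac{14}{3} + 34 = \frac{560}{3} + 34 = \frac{662}{3}$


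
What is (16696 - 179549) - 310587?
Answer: -473440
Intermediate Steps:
(16696 - 179549) - 310587 = -162853 - 310587 = -473440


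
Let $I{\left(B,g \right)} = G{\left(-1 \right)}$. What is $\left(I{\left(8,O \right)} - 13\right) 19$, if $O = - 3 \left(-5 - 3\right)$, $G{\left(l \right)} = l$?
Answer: $-266$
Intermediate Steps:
$O = 24$ ($O = \left(-3\right) \left(-8\right) = 24$)
$I{\left(B,g \right)} = -1$
$\left(I{\left(8,O \right)} - 13\right) 19 = \left(-1 - 13\right) 19 = \left(-14\right) 19 = -266$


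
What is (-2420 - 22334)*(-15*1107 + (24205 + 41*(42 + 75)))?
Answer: -306875338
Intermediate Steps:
(-2420 - 22334)*(-15*1107 + (24205 + 41*(42 + 75))) = -24754*(-16605 + (24205 + 41*117)) = -24754*(-16605 + (24205 + 4797)) = -24754*(-16605 + 29002) = -24754*12397 = -306875338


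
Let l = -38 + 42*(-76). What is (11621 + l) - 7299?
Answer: 1092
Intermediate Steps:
l = -3230 (l = -38 - 3192 = -3230)
(11621 + l) - 7299 = (11621 - 3230) - 7299 = 8391 - 7299 = 1092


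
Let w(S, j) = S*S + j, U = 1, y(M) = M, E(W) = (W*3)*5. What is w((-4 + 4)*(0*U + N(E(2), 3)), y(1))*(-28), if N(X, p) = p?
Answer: -28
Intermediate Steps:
E(W) = 15*W (E(W) = (3*W)*5 = 15*W)
w(S, j) = j + S² (w(S, j) = S² + j = j + S²)
w((-4 + 4)*(0*U + N(E(2), 3)), y(1))*(-28) = (1 + ((-4 + 4)*(0*1 + 3))²)*(-28) = (1 + (0*(0 + 3))²)*(-28) = (1 + (0*3)²)*(-28) = (1 + 0²)*(-28) = (1 + 0)*(-28) = 1*(-28) = -28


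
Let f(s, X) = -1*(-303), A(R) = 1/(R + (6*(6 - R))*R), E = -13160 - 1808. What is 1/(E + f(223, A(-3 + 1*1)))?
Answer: -1/14665 ≈ -6.8190e-5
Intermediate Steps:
E = -14968
A(R) = 1/(R + R*(36 - 6*R)) (A(R) = 1/(R + (36 - 6*R)*R) = 1/(R + R*(36 - 6*R)))
f(s, X) = 303
1/(E + f(223, A(-3 + 1*1))) = 1/(-14968 + 303) = 1/(-14665) = -1/14665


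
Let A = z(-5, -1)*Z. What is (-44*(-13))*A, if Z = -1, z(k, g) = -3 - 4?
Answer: 4004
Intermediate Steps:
z(k, g) = -7
A = 7 (A = -7*(-1) = 7)
(-44*(-13))*A = -44*(-13)*7 = 572*7 = 4004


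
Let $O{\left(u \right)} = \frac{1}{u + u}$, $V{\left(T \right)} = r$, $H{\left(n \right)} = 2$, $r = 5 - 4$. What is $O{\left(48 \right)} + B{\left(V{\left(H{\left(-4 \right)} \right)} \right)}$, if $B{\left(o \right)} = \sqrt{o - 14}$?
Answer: $\frac{1}{96} + i \sqrt{13} \approx 0.010417 + 3.6056 i$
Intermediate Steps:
$r = 1$ ($r = 5 - 4 = 1$)
$V{\left(T \right)} = 1$
$B{\left(o \right)} = \sqrt{-14 + o}$
$O{\left(u \right)} = \frac{1}{2 u}$
$O{\left(48 \right)} + B{\left(V{\left(H{\left(-4 \right)} \right)} \right)} = \frac{1}{2 \cdot 48} + \sqrt{-14 + 1} = \frac{1}{2} \cdot \frac{1}{48} + \sqrt{-13} = \frac{1}{96} + i \sqrt{13}$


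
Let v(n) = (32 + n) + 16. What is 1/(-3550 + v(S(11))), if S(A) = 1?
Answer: -1/3501 ≈ -0.00028563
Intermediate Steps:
v(n) = 48 + n
1/(-3550 + v(S(11))) = 1/(-3550 + (48 + 1)) = 1/(-3550 + 49) = 1/(-3501) = -1/3501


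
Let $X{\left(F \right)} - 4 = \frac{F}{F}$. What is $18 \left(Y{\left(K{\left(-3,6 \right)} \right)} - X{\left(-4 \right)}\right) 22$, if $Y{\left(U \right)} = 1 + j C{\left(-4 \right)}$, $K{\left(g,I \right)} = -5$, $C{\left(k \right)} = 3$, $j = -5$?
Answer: $-7524$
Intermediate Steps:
$Y{\left(U \right)} = -14$ ($Y{\left(U \right)} = 1 - 15 = -14$)
$X{\left(F \right)} = 5$ ($X{\left(F \right)} = 4 + \frac{F}{F} = 4 + 1 = 5$)
$18 \left(Y{\left(K{\left(-3,6 \right)} \right)} - X{\left(-4 \right)}\right) 22 = 18 \left(-14 - 5\right) 22 = 18 \left(-19\right) 22 = \left(-342\right) 22 = -7524$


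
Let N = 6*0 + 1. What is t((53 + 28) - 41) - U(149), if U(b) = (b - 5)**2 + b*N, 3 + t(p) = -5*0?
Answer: -20888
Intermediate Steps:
N = 1 (N = 0 + 1 = 1)
t(p) = -3 (t(p) = -3 - 5*0 = -3 + 0 = -3)
U(b) = b + (-5 + b)**2 (U(b) = (b - 5)**2 + b*1 = (-5 + b)**2 + b = b + (-5 + b)**2)
t((53 + 28) - 41) - U(149) = -3 - (149 + (-5 + 149)**2) = -3 - (149 + 144**2) = -3 - (149 + 20736) = -3 - 1*20885 = -3 - 20885 = -20888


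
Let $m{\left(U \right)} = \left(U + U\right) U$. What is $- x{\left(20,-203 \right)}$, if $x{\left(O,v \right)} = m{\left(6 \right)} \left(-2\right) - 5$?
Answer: $149$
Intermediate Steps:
$m{\left(U \right)} = 2 U^{2}$ ($m{\left(U \right)} = 2 U U = 2 U^{2}$)
$x{\left(O,v \right)} = -149$ ($x{\left(O,v \right)} = 2 \cdot 6^{2} \left(-2\right) - 5 = 2 \cdot 36 \left(-2\right) - 5 = 72 \left(-2\right) - 5 = -144 - 5 = -149$)
$- x{\left(20,-203 \right)} = \left(-1\right) \left(-149\right) = 149$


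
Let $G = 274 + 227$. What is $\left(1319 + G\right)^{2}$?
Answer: $3312400$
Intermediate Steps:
$G = 501$
$\left(1319 + G\right)^{2} = \left(1319 + 501\right)^{2} = 1820^{2} = 3312400$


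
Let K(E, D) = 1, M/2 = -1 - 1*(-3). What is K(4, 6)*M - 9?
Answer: -5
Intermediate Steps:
M = 4 (M = 2*(-1 - 1*(-3)) = 2*(-1 + 3) = 2*2 = 4)
K(4, 6)*M - 9 = 1*4 - 9 = 4 - 9 = -5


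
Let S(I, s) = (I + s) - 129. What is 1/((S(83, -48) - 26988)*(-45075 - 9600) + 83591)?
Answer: 1/1480791941 ≈ 6.7531e-10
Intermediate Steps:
S(I, s) = -129 + I + s
1/((S(83, -48) - 26988)*(-45075 - 9600) + 83591) = 1/(((-129 + 83 - 48) - 26988)*(-45075 - 9600) + 83591) = 1/((-94 - 26988)*(-54675) + 83591) = 1/(-27082*(-54675) + 83591) = 1/(1480708350 + 83591) = 1/1480791941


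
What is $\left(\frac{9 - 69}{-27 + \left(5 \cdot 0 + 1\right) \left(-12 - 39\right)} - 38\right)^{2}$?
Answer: $\frac{234256}{169} \approx 1386.1$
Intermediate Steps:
$\left(\frac{9 - 69}{-27 + \left(5 \cdot 0 + 1\right) \left(-12 - 39\right)} - 38\right)^{2} = \left(- \frac{60}{-27 + \left(0 + 1\right) \left(-51\right)} - 38\right)^{2} = \left(- \frac{60}{-27 + 1 \left(-51\right)} - 38\right)^{2} = \left(- \frac{60}{-27 - 51} - 38\right)^{2} = \left(- \frac{60}{-78} - 38\right)^{2} = \left(\left(-60\right) \left(- \frac{1}{78}\right) - 38\right)^{2} = \left(\frac{10}{13} - 38\right)^{2} = \left(- \frac{484}{13}\right)^{2} = \frac{234256}{169}$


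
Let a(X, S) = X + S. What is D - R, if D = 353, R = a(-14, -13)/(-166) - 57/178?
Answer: 2608775/7387 ≈ 353.16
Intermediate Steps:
a(X, S) = S + X
R = -1164/7387 (R = (-13 - 14)/(-166) - 57/178 = -27*(-1/166) - 57*1/178 = 27/166 - 57/178 = -1164/7387 ≈ -0.15757)
D - R = 353 - 1*(-1164/7387) = 353 + 1164/7387 = 2608775/7387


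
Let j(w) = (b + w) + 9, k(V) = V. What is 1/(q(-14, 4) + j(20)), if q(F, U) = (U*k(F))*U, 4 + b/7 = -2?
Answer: -1/237 ≈ -0.0042194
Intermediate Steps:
b = -42 (b = -28 + 7*(-2) = -28 - 14 = -42)
j(w) = -33 + w (j(w) = (-42 + w) + 9 = -33 + w)
q(F, U) = F*U**2 (q(F, U) = (U*F)*U = (F*U)*U = F*U**2)
1/(q(-14, 4) + j(20)) = 1/(-14*4**2 + (-33 + 20)) = 1/(-14*16 - 13) = 1/(-224 - 13) = 1/(-237) = -1/237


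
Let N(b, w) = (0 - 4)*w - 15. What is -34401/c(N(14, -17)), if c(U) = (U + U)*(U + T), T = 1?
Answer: -11467/1908 ≈ -6.0100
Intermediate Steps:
N(b, w) = -15 - 4*w (N(b, w) = -4*w - 15 = -15 - 4*w)
c(U) = 2*U*(1 + U) (c(U) = (U + U)*(U + 1) = (2*U)*(1 + U) = 2*U*(1 + U))
-34401/c(N(14, -17)) = -34401*1/(2*(1 + (-15 - 4*(-17)))*(-15 - 4*(-17))) = -34401*1/(2*(1 + (-15 + 68))*(-15 + 68)) = -34401*1/(106*(1 + 53)) = -34401/(2*53*54) = -34401/5724 = -34401*1/5724 = -11467/1908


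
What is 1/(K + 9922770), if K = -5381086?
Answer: 1/4541684 ≈ 2.2018e-7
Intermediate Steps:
1/(K + 9922770) = 1/(-5381086 + 9922770) = 1/4541684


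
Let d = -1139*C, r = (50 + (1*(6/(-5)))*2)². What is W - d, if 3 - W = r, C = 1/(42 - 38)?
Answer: -197801/100 ≈ -1978.0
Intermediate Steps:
r = 56644/25 (r = (50 + (1*(6*(-⅕)))*2)² = (50 + (1*(-6/5))*2)² = (50 - 6/5*2)² = (50 - 12/5)² = (238/5)² = 56644/25 ≈ 2265.8)
C = ¼ (C = 1/4 = ¼ ≈ 0.25000)
W = -56569/25 (W = 3 - 1*56644/25 = 3 - 56644/25 = -56569/25 ≈ -2262.8)
d = -1139/4 (d = -1139*¼ = -1139/4 ≈ -284.75)
W - d = -56569/25 - 1*(-1139/4) = -56569/25 + 1139/4 = -197801/100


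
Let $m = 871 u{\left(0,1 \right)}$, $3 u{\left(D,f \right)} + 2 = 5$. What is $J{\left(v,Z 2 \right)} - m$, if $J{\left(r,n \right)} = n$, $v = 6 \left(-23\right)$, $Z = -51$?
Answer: $-973$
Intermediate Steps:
$u{\left(D,f \right)} = 1$ ($u{\left(D,f \right)} = - \frac{2}{3} + \frac{1}{3} \cdot 5 = - \frac{2}{3} + \frac{5}{3} = 1$)
$v = -138$
$m = 871$ ($m = 871 \cdot 1 = 871$)
$J{\left(v,Z 2 \right)} - m = \left(-51\right) 2 - 871 = -102 - 871 = -973$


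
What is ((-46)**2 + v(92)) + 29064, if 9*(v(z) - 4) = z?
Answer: 280748/9 ≈ 31194.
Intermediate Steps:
v(z) = 4 + z/9
((-46)**2 + v(92)) + 29064 = ((-46)**2 + (4 + (1/9)*92)) + 29064 = (2116 + (4 + 92/9)) + 29064 = (2116 + 128/9) + 29064 = 19172/9 + 29064 = 280748/9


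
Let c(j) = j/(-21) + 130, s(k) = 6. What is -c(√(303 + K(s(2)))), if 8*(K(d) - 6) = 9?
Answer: -130 + √4962/84 ≈ -129.16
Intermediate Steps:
K(d) = 57/8 (K(d) = 6 + (⅛)*9 = 6 + 9/8 = 57/8)
c(j) = 130 - j/21 (c(j) = j*(-1/21) + 130 = -j/21 + 130 = 130 - j/21)
-c(√(303 + K(s(2)))) = -(130 - √(303 + 57/8)/21) = -(130 - √4962/84) = -130 + √4962/84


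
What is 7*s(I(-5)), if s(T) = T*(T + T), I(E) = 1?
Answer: 14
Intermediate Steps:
s(T) = 2*T² (s(T) = T*(2*T) = 2*T²)
7*s(I(-5)) = 7*(2*1²) = 7*(2*1) = 7*2 = 14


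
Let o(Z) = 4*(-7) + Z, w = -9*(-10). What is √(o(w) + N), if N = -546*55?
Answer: 4*I*√1873 ≈ 173.11*I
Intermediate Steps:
N = -30030
w = 90
o(Z) = -28 + Z
√(o(w) + N) = √((-28 + 90) - 30030) = √(62 - 30030) = √(-29968) = 4*I*√1873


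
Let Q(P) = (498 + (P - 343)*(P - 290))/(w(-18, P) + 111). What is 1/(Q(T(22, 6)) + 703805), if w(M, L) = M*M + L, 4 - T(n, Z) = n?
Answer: 417/293598371 ≈ 1.4203e-6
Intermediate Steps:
T(n, Z) = 4 - n
w(M, L) = L + M² (w(M, L) = M² + L = L + M²)
Q(P) = (498 + (-343 + P)*(-290 + P))/(435 + P) (Q(P) = (498 + (P - 343)*(P - 290))/((P + (-18)²) + 111) = (498 + (-343 + P)*(-290 + P))/((P + 324) + 111) = (498 + (-343 + P)*(-290 + P))/((324 + P) + 111) = (498 + (-343 + P)*(-290 + P))/(435 + P))
1/(Q(T(22, 6)) + 703805) = 1/((99968 + (4 - 1*22)² - 633*(4 - 1*22))/(435 + (4 - 1*22)) + 703805) = 1/((99968 + (4 - 22)² - 633*(4 - 22))/(435 + (4 - 22)) + 703805) = 1/((99968 + (-18)² - 633*(-18))/(435 - 18) + 703805) = 1/((99968 + 324 + 11394)/417 + 703805) = 1/((1/417)*111686 + 703805) = 1/(111686/417 + 703805) = 1/(293598371/417) = 417/293598371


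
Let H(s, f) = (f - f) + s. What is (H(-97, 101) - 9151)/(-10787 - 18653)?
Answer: 289/920 ≈ 0.31413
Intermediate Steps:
H(s, f) = s (H(s, f) = 0 + s = s)
(H(-97, 101) - 9151)/(-10787 - 18653) = (-97 - 9151)/(-10787 - 18653) = -9248/(-29440) = -9248*(-1/29440) = 289/920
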